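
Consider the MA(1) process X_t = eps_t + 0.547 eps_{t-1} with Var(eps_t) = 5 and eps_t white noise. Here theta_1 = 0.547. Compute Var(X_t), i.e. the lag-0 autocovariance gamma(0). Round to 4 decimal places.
\gamma(0) = 6.4960

For an MA(q) process X_t = eps_t + sum_i theta_i eps_{t-i} with
Var(eps_t) = sigma^2, the variance is
  gamma(0) = sigma^2 * (1 + sum_i theta_i^2).
  sum_i theta_i^2 = (0.547)^2 = 0.299209.
  gamma(0) = 5 * (1 + 0.299209) = 5 * 1.299209 = 6.496045, which rounds to 6.4960.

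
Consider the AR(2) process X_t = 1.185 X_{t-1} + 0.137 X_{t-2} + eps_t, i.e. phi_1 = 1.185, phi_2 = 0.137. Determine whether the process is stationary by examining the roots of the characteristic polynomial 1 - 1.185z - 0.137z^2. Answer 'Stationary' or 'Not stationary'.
\text{Not stationary}

The AR(p) characteristic polynomial is P(z) = 1 - 1.185z - 0.137z^2.
Stationarity requires all roots to lie outside the unit circle, i.e. |z| > 1 for every root.
Set 1 + (-1.185) z + (-0.137) z^2 = 0, i.e. a z^2 + b z + c = 0 with a = -0.137, b = -1.185, c = 1.
Discriminant D = b^2 - 4ac = (-1.185)^2 - 4*(-0.137)*1 = 1.404225 - (-0.548) = 1.952225.
D >= 0, so the roots are real: z = (-b +/- sqrt(D)) / (2a) = (1.185 +/- 1.39722) / (-0.274).
  z_1 = (1.185 + 1.39722) / (-0.274) = -9.4242,   |z_1| = 9.4242.
  z_2 = (1.185 - 1.39722) / (-0.274) = 0.7745,   |z_2| = 0.7745.
Moduli of all roots: 9.4242, 0.7745.
All moduli strictly greater than 1? No.
Verdict: Not stationary.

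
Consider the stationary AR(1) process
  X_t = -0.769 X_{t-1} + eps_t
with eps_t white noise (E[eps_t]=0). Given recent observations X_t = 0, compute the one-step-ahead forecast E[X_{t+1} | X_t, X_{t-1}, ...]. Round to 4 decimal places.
E[X_{t+1} \mid \mathcal F_t] = 0.0000

For an AR(p) model X_t = c + sum_i phi_i X_{t-i} + eps_t, the
one-step-ahead conditional mean is
  E[X_{t+1} | X_t, ...] = c + sum_i phi_i X_{t+1-i}.
Substitute known values:
  E[X_{t+1} | ...] = (-0.769) * (0)
                   = 0.0000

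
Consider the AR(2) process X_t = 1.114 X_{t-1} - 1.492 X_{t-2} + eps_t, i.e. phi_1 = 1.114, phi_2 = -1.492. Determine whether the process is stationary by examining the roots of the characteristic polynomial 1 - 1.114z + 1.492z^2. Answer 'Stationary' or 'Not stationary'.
\text{Not stationary}

The AR(p) characteristic polynomial is P(z) = 1 - 1.114z + 1.492z^2.
Stationarity requires all roots to lie outside the unit circle, i.e. |z| > 1 for every root.
Set 1 + (-1.114) z + (1.492) z^2 = 0, i.e. a z^2 + b z + c = 0 with a = 1.492, b = -1.114, c = 1.
Discriminant D = b^2 - 4ac = (-1.114)^2 - 4*(1.492)*1 = 1.240996 - (5.968) = -4.727004.
D < 0, so the roots are the complex-conjugate pair z = (-b +/- i sqrt(-D)) / (2a) = 0.3733 +/- 0.7286i.
For a conjugate pair |z|^2 = z * conj(z) = (product of roots) = c/a = 1/(1.492) = 0.670241, so |z| = sqrt(0.670241) = 0.8187 for both roots.
Moduli of all roots: 0.8187, 0.8187.
All moduli strictly greater than 1? No.
Verdict: Not stationary.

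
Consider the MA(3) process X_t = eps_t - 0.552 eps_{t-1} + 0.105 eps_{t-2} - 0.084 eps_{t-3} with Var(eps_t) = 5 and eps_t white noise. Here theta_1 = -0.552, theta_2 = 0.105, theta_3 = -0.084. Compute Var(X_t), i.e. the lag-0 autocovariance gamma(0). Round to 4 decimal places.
\gamma(0) = 6.6139

For an MA(q) process X_t = eps_t + sum_i theta_i eps_{t-i} with
Var(eps_t) = sigma^2, the variance is
  gamma(0) = sigma^2 * (1 + sum_i theta_i^2).
  sum_i theta_i^2 = (-0.552)^2 + (0.105)^2 + (-0.084)^2 = 0.304704 + 0.011025 + 0.007056 = 0.322785.
  gamma(0) = 5 * (1 + 0.322785) = 5 * 1.322785 = 6.613925, which rounds to 6.6139.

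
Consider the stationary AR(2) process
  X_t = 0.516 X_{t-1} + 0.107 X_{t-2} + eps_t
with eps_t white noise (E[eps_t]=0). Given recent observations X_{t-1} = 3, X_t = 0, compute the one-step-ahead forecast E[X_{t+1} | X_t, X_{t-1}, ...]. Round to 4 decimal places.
E[X_{t+1} \mid \mathcal F_t] = 0.3210

For an AR(p) model X_t = c + sum_i phi_i X_{t-i} + eps_t, the
one-step-ahead conditional mean is
  E[X_{t+1} | X_t, ...] = c + sum_i phi_i X_{t+1-i}.
Substitute known values:
  E[X_{t+1} | ...] = (0.516) * (0) + (0.107) * (3)
                   = 0.3210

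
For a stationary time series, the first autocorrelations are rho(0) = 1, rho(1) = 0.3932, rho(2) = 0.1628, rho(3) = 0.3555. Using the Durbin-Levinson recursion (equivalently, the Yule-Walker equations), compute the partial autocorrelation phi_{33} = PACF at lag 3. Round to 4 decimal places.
\phi_{33} = 0.3411

The PACF at lag k is phi_{kk}, the last component of the solution
to the Yule-Walker system G_k phi = r_k where
  (G_k)_{ij} = rho(|i - j|), (r_k)_i = rho(i), i,j = 1..k.
Equivalently, Durbin-Levinson gives phi_{kk} iteratively:
  phi_{11} = rho(1)
  phi_{kk} = [rho(k) - sum_{j=1..k-1} phi_{k-1,j} rho(k-j)]
            / [1 - sum_{j=1..k-1} phi_{k-1,j} rho(j)],
  phi_{k,j} = phi_{k-1,j} - phi_{kk} phi_{k-1,k-j},  j = 1..k-1.
Step k = 1:
  phi_11 = rho(1) = 0.3932.
Step k = 2:
  phi_22 = [rho(2) - phi_11 rho(1)] / [1 - phi_11 rho(1)] = [0.1628 - (0.3932)(0.3932)] / [1 - (0.3932)(0.3932)]
         = 0.00819376 / 0.84539376 = 0.009692.
  Update: phi_21 = phi_11 - phi_22 phi_11 = 0.3932 - (0.009692)(0.3932) = 0.389389.
Step k = 3:
  phi_33 = [rho(3) - phi_21 rho(2) - phi_22 rho(1)] / [1 - phi_21 rho(1) - phi_22 rho(2)]
    numerator   = 0.3555 - (0.389389)(0.1628) - (0.009692)(0.3932) = 0.28829648
    denominator = 1 - (0.389389)(0.3932) - (0.009692)(0.1628) = 0.84531434
  phi_33 = 0.28829648 / 0.84531434 = 0.3411.
Therefore phi_{33} = 0.3411.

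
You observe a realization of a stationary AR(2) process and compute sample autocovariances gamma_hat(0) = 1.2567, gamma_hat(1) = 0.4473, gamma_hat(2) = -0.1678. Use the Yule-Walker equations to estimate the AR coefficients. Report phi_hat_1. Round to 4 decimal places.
\hat\phi_{1} = 0.4620

The Yule-Walker equations for an AR(p) process read, in matrix form,
  Gamma_p phi = r_p,   with   (Gamma_p)_{ij} = gamma(|i - j|),
                       (r_p)_i = gamma(i),   i,j = 1..p.
Substitute the sample gammas (Toeplitz matrix and right-hand side of size 2):
  Gamma_p = [[1.2567, 0.4473], [0.4473, 1.2567]]
  r_p     = [0.4473, -0.1678]
Written out:
  1.2567 phi_1 + 0.4473 phi_2 = 0.4473
  0.4473 phi_1 + 1.2567 phi_2 = -0.1678
Solve by Cramer's rule:
  det = gamma(0)^2 - gamma(1)^2 = (1.2567)^2 - (0.4473)^2 = 1.57929489 - 0.20007729 = 1.3792176
  phi_hat_1 = [gamma(1) gamma(0) - gamma(1) gamma(2)] / det = [(0.4473)(1.2567) - (0.4473)(-0.1678)] / 1.3792176 = 0.63717885 / 1.3792176 = 0.462
  phi_hat_2 = [gamma(0) gamma(2) - gamma(1)^2] / det = [(1.2567)(-0.1678) - (0.4473)^2] / 1.3792176 = -0.41095155 / 1.3792176 = -0.298
So phi_hat = [0.4620, -0.2980].
Therefore phi_hat_1 = 0.4620.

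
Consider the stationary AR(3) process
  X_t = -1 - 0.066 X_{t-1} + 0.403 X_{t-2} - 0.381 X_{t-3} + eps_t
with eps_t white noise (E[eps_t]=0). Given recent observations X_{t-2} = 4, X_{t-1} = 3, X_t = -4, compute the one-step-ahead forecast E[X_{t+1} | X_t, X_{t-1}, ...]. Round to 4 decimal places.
E[X_{t+1} \mid \mathcal F_t] = -1.0510

For an AR(p) model X_t = c + sum_i phi_i X_{t-i} + eps_t, the
one-step-ahead conditional mean is
  E[X_{t+1} | X_t, ...] = c + sum_i phi_i X_{t+1-i}.
Substitute known values:
  E[X_{t+1} | ...] = -1 + (-0.066) * (-4) + (0.403) * (3) + (-0.381) * (4)
                   = -1.0510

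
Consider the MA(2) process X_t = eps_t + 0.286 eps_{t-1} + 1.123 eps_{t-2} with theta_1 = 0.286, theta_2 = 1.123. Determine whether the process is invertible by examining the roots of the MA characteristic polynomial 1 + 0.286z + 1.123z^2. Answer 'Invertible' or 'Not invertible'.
\text{Not invertible}

The MA(q) characteristic polynomial is P(z) = 1 + 0.286z + 1.123z^2.
Invertibility requires all roots to lie outside the unit circle, i.e. |z| > 1 for every root.
Set 1 + (0.286) z + (1.123) z^2 = 0, i.e. a z^2 + b z + c = 0 with a = 1.123, b = 0.286, c = 1.
Discriminant D = b^2 - 4ac = (0.286)^2 - 4*(1.123)*1 = 0.081796 - (4.492) = -4.410204.
D < 0, so the roots are the complex-conjugate pair z = (-b +/- i sqrt(-D)) / (2a) = -0.1273 +/- 0.935i.
For a conjugate pair |z|^2 = z * conj(z) = (product of roots) = c/a = 1/(1.123) = 0.890472, so |z| = sqrt(0.890472) = 0.9436 for both roots.
Moduli of all roots: 0.9436, 0.9436.
All moduli strictly greater than 1? No.
Verdict: Not invertible.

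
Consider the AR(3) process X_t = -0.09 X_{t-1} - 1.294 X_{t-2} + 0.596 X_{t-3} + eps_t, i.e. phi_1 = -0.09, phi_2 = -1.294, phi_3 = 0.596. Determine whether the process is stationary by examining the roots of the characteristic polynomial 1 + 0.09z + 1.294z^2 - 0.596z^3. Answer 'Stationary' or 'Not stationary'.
\text{Not stationary}

The AR(p) characteristic polynomial is P(z) = 1 + 0.09z + 1.294z^2 - 0.596z^3.
Stationarity requires all roots to lie outside the unit circle, i.e. |z| > 1 for every root.
Degree 3: look for a simple real root z0 first, then factor out (1 - z/z0) and solve the remaining quadratic.
Testing z0 = 2.5: P(2.5) = 1 + (0.09)(2.5) + (1.294)(2.5)^2 + (-0.596)(2.5)^3
  = 1 + (0.225) + (8.0875) + (-9.3125) = 0.  So z_0 = 2.5 is a root, |z_0| = 2.5.
Divide out the factor (1 - 0.4 z) = (1 - z/z0) (since 1/z0 = 0.4):
  P(z) = (1 - 0.4 z)(1 + (0.49) z + (1.49) z^2)
  [check: z-coef 0.49 - (0.4) = 0.09; z^2-coef 1.49 - (0.4)(0.49) = 1.294; z^3-coef -(0.4)(1.49) = -0.596.]
Remaining roots from the quadratic factor 1 + (0.49) z + (1.49) z^2:
  Set 1 + (0.49) z + (1.49) z^2 = 0, i.e. a z^2 + b z + c = 0 with a = 1.49, b = 0.49, c = 1.
  Discriminant D = b^2 - 4ac = (0.49)^2 - 4*(1.49)*1 = 0.2401 - (5.96) = -5.7199.
  D < 0, so the roots are the complex-conjugate pair z = (-b +/- i sqrt(-D)) / (2a) = -0.1644 +/- 0.8026i.
  For a conjugate pair |z|^2 = z * conj(z) = (product of roots) = c/a = 1/(1.49) = 0.671141, so |z| = sqrt(0.671141) = 0.8192 for both roots.
Moduli of all roots: 2.5000, 0.8192, 0.8192.
All moduli strictly greater than 1? No.
Verdict: Not stationary.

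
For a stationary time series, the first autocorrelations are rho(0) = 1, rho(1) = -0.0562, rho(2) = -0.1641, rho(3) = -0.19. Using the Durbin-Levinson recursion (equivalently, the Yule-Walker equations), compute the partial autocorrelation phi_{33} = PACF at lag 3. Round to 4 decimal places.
\phi_{33} = -0.2170

The PACF at lag k is phi_{kk}, the last component of the solution
to the Yule-Walker system G_k phi = r_k where
  (G_k)_{ij} = rho(|i - j|), (r_k)_i = rho(i), i,j = 1..k.
Equivalently, Durbin-Levinson gives phi_{kk} iteratively:
  phi_{11} = rho(1)
  phi_{kk} = [rho(k) - sum_{j=1..k-1} phi_{k-1,j} rho(k-j)]
            / [1 - sum_{j=1..k-1} phi_{k-1,j} rho(j)],
  phi_{k,j} = phi_{k-1,j} - phi_{kk} phi_{k-1,k-j},  j = 1..k-1.
Step k = 1:
  phi_11 = rho(1) = -0.0562.
Step k = 2:
  phi_22 = [rho(2) - phi_11 rho(1)] / [1 - phi_11 rho(1)] = [-0.1641 - (-0.0562)(-0.0562)] / [1 - (-0.0562)(-0.0562)]
         = -0.16725844 / 0.99684156 = -0.167788.
  Update: phi_21 = phi_11 - phi_22 phi_11 = -0.0562 - (-0.167788)(-0.0562) = -0.06563.
Step k = 3:
  phi_33 = [rho(3) - phi_21 rho(2) - phi_22 rho(1)] / [1 - phi_21 rho(1) - phi_22 rho(2)]
    numerator   = -0.19 - (-0.06563)(-0.1641) - (-0.167788)(-0.0562) = -0.21019954
    denominator = 1 - (-0.06563)(-0.0562) - (-0.167788)(-0.1641) = 0.96877754
  phi_33 = -0.21019954 / 0.96877754 = -0.217.
Therefore phi_{33} = -0.2170.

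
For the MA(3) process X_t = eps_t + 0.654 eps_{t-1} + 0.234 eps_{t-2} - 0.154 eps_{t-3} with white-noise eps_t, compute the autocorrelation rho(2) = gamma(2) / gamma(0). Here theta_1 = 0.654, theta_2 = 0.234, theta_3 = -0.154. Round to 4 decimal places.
\rho(2) = 0.0885

For an MA(q) process with theta_0 = 1, the autocovariance is
  gamma(k) = sigma^2 * sum_{i=0..q-k} theta_i * theta_{i+k},
and rho(k) = gamma(k) / gamma(0). Sigma^2 cancels.
  numerator   = (1)*(0.234) + (0.654)*(-0.154) = 0.133284.
  denominator = (1)^2 + (0.654)^2 + (0.234)^2 + (-0.154)^2 = 1.506188.
  rho(2) = 0.133284 / 1.506188 = 0.0885.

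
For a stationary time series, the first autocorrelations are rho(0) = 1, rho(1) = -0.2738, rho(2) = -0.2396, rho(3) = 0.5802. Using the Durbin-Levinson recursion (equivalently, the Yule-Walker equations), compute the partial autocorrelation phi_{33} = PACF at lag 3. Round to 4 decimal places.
\phi_{33} = 0.4880

The PACF at lag k is phi_{kk}, the last component of the solution
to the Yule-Walker system G_k phi = r_k where
  (G_k)_{ij} = rho(|i - j|), (r_k)_i = rho(i), i,j = 1..k.
Equivalently, Durbin-Levinson gives phi_{kk} iteratively:
  phi_{11} = rho(1)
  phi_{kk} = [rho(k) - sum_{j=1..k-1} phi_{k-1,j} rho(k-j)]
            / [1 - sum_{j=1..k-1} phi_{k-1,j} rho(j)],
  phi_{k,j} = phi_{k-1,j} - phi_{kk} phi_{k-1,k-j},  j = 1..k-1.
Step k = 1:
  phi_11 = rho(1) = -0.2738.
Step k = 2:
  phi_22 = [rho(2) - phi_11 rho(1)] / [1 - phi_11 rho(1)] = [-0.2396 - (-0.2738)(-0.2738)] / [1 - (-0.2738)(-0.2738)]
         = -0.31456644 / 0.92503356 = -0.340059.
  Update: phi_21 = phi_11 - phi_22 phi_11 = -0.2738 - (-0.340059)(-0.2738) = -0.366908.
Step k = 3:
  phi_33 = [rho(3) - phi_21 rho(2) - phi_22 rho(1)] / [1 - phi_21 rho(1) - phi_22 rho(2)]
    numerator   = 0.5802 - (-0.366908)(-0.2396) - (-0.340059)(-0.2738) = 0.39918049
    denominator = 1 - (-0.366908)(-0.2738) - (-0.340059)(-0.2396) = 0.81806226
  phi_33 = 0.39918049 / 0.81806226 = 0.488.
Therefore phi_{33} = 0.4880.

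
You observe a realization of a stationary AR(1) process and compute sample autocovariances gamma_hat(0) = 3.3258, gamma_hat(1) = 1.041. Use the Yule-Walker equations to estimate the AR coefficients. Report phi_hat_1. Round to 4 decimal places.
\hat\phi_{1} = 0.3130

The Yule-Walker equations for an AR(p) process read, in matrix form,
  Gamma_p phi = r_p,   with   (Gamma_p)_{ij} = gamma(|i - j|),
                       (r_p)_i = gamma(i),   i,j = 1..p.
Substitute the sample gammas (Toeplitz matrix and right-hand side of size 1):
  Gamma_p = [[3.3258]]
  r_p     = [1.041]
With p = 1 this is the single equation gamma(0) phi_1 = gamma(1):
  phi_hat_1 = gamma(1) / gamma(0) = 1.041 / 3.3258 = 0.3130.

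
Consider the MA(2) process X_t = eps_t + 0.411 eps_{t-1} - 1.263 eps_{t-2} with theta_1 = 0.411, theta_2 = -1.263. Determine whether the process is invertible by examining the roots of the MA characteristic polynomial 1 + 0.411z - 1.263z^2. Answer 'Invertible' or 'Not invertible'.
\text{Not invertible}

The MA(q) characteristic polynomial is P(z) = 1 + 0.411z - 1.263z^2.
Invertibility requires all roots to lie outside the unit circle, i.e. |z| > 1 for every root.
Set 1 + (0.411) z + (-1.263) z^2 = 0, i.e. a z^2 + b z + c = 0 with a = -1.263, b = 0.411, c = 1.
Discriminant D = b^2 - 4ac = (0.411)^2 - 4*(-1.263)*1 = 0.168921 - (-5.052) = 5.220921.
D >= 0, so the roots are real: z = (-b +/- sqrt(D)) / (2a) = (-0.411 +/- 2.284933) / (-2.526).
  z_1 = (-0.411 + 2.284933) / (-2.526) = -0.7419,   |z_1| = 0.7419.
  z_2 = (-0.411 - 2.284933) / (-2.526) = 1.0673,   |z_2| = 1.0673.
Moduli of all roots: 0.7419, 1.0673.
All moduli strictly greater than 1? No.
Verdict: Not invertible.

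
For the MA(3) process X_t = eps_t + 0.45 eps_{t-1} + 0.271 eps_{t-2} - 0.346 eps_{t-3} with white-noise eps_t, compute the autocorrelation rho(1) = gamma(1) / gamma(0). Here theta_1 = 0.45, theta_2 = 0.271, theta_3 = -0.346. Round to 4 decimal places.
\rho(1) = 0.3426

For an MA(q) process with theta_0 = 1, the autocovariance is
  gamma(k) = sigma^2 * sum_{i=0..q-k} theta_i * theta_{i+k},
and rho(k) = gamma(k) / gamma(0). Sigma^2 cancels.
  numerator   = (1)*(0.45) + (0.45)*(0.271) + (0.271)*(-0.346) = 0.478184.
  denominator = (1)^2 + (0.45)^2 + (0.271)^2 + (-0.346)^2 = 1.395657.
  rho(1) = 0.478184 / 1.395657 = 0.3426.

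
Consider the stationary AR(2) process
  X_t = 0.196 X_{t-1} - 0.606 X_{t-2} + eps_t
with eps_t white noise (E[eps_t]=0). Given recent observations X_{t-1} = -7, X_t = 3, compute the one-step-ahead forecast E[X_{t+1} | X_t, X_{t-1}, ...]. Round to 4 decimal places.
E[X_{t+1} \mid \mathcal F_t] = 4.8300

For an AR(p) model X_t = c + sum_i phi_i X_{t-i} + eps_t, the
one-step-ahead conditional mean is
  E[X_{t+1} | X_t, ...] = c + sum_i phi_i X_{t+1-i}.
Substitute known values:
  E[X_{t+1} | ...] = (0.196) * (3) + (-0.606) * (-7)
                   = 4.8300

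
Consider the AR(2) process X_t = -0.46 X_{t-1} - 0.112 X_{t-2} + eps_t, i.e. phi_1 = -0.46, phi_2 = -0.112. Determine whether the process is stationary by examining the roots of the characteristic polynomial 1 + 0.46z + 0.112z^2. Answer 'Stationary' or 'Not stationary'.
\text{Stationary}

The AR(p) characteristic polynomial is P(z) = 1 + 0.46z + 0.112z^2.
Stationarity requires all roots to lie outside the unit circle, i.e. |z| > 1 for every root.
Set 1 + (0.46) z + (0.112) z^2 = 0, i.e. a z^2 + b z + c = 0 with a = 0.112, b = 0.46, c = 1.
Discriminant D = b^2 - 4ac = (0.46)^2 - 4*(0.112)*1 = 0.2116 - (0.448) = -0.2364.
D < 0, so the roots are the complex-conjugate pair z = (-b +/- i sqrt(-D)) / (2a) = -2.0536 +/- 2.1706i.
For a conjugate pair |z|^2 = z * conj(z) = (product of roots) = c/a = 1/(0.112) = 8.928571, so |z| = sqrt(8.928571) = 2.9881 for both roots.
Moduli of all roots: 2.9881, 2.9881.
All moduli strictly greater than 1? Yes.
Verdict: Stationary.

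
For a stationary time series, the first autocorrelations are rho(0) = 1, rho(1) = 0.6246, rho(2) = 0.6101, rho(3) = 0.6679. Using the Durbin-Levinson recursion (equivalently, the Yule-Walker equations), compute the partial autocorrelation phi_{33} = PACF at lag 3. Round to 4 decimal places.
\phi_{33} = 0.3751

The PACF at lag k is phi_{kk}, the last component of the solution
to the Yule-Walker system G_k phi = r_k where
  (G_k)_{ij} = rho(|i - j|), (r_k)_i = rho(i), i,j = 1..k.
Equivalently, Durbin-Levinson gives phi_{kk} iteratively:
  phi_{11} = rho(1)
  phi_{kk} = [rho(k) - sum_{j=1..k-1} phi_{k-1,j} rho(k-j)]
            / [1 - sum_{j=1..k-1} phi_{k-1,j} rho(j)],
  phi_{k,j} = phi_{k-1,j} - phi_{kk} phi_{k-1,k-j},  j = 1..k-1.
Step k = 1:
  phi_11 = rho(1) = 0.6246.
Step k = 2:
  phi_22 = [rho(2) - phi_11 rho(1)] / [1 - phi_11 rho(1)] = [0.6101 - (0.6246)(0.6246)] / [1 - (0.6246)(0.6246)]
         = 0.21997484 / 0.60987484 = 0.360688.
  Update: phi_21 = phi_11 - phi_22 phi_11 = 0.6246 - (0.360688)(0.6246) = 0.399314.
Step k = 3:
  phi_33 = [rho(3) - phi_21 rho(2) - phi_22 rho(1)] / [1 - phi_21 rho(1) - phi_22 rho(2)]
    numerator   = 0.6679 - (0.399314)(0.6101) - (0.360688)(0.6246) = 0.19899251
    denominator = 1 - (0.399314)(0.6246) - (0.360688)(0.6101) = 0.53053245
  phi_33 = 0.19899251 / 0.53053245 = 0.3751.
Therefore phi_{33} = 0.3751.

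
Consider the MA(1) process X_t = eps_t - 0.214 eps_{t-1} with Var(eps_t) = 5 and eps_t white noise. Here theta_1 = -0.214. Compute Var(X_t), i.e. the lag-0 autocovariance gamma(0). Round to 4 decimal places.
\gamma(0) = 5.2290

For an MA(q) process X_t = eps_t + sum_i theta_i eps_{t-i} with
Var(eps_t) = sigma^2, the variance is
  gamma(0) = sigma^2 * (1 + sum_i theta_i^2).
  sum_i theta_i^2 = (-0.214)^2 = 0.045796.
  gamma(0) = 5 * (1 + 0.045796) = 5 * 1.045796 = 5.22898, which rounds to 5.2290.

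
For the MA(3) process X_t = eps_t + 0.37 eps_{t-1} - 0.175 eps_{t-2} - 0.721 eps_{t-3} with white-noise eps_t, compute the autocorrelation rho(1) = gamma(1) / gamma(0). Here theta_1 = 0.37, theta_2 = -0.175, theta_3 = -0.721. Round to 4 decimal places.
\rho(1) = 0.2557

For an MA(q) process with theta_0 = 1, the autocovariance is
  gamma(k) = sigma^2 * sum_{i=0..q-k} theta_i * theta_{i+k},
and rho(k) = gamma(k) / gamma(0). Sigma^2 cancels.
  numerator   = (1)*(0.37) + (0.37)*(-0.175) + (-0.175)*(-0.721) = 0.431425.
  denominator = (1)^2 + (0.37)^2 + (-0.175)^2 + (-0.721)^2 = 1.687366.
  rho(1) = 0.431425 / 1.687366 = 0.2557.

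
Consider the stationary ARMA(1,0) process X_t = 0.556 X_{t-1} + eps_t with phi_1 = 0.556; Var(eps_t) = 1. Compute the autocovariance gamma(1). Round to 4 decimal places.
\gamma(1) = 0.8048

Multiply the model equation by X_{t-k} and take expectations. With theta_0 = psi_0 = 1 and psi_j the MA(infinity) weights, this gives
  gamma(k) - sum_i phi_i gamma(k-i) = c_k,
  c_k = sigma^2 * sum_{j=k..q} theta_j psi_{j-k}   (c_k = 0 for k > q),
using gamma(-m) = gamma(m).
Pure AR (q = 0): c_0 = sigma^2 = 1, c_k = 0 for k >= 1.
Equations for k = 0 and k = 1 (AR order 1):
  gamma(0) = phi_1 gamma(1) + c_0
  gamma(1) = phi_1 gamma(0) + c_1
Substituting the second into the first: gamma(0) (1 - phi_1^2) = c_0 + phi_1 c_1, so
  gamma(0) = c_0 / (1 - phi_1^2) = 1 / (1 - (0.556)^2) = 1 / 0.690864 = 1.447463.
  gamma(1) = phi_1 gamma(0) = (0.556)(1.447463) = 0.804789.
Therefore gamma(1) = 0.8048 (to 4 decimal places).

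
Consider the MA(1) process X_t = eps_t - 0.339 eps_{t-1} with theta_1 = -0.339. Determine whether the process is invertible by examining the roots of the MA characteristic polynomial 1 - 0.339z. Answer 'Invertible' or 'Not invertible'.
\text{Invertible}

The MA(q) characteristic polynomial is P(z) = 1 - 0.339z.
Invertibility requires all roots to lie outside the unit circle, i.e. |z| > 1 for every root.
This is linear in z: 1 + (-0.339) z = 0  =>  z = -1/(-0.339) = 2.949853,  |z| = 2.949853.
Moduli of all roots: 2.9499.
All moduli strictly greater than 1? Yes.
Verdict: Invertible.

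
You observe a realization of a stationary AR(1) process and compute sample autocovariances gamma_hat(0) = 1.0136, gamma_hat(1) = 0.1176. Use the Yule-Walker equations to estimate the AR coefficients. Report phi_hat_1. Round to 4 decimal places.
\hat\phi_{1} = 0.1160

The Yule-Walker equations for an AR(p) process read, in matrix form,
  Gamma_p phi = r_p,   with   (Gamma_p)_{ij} = gamma(|i - j|),
                       (r_p)_i = gamma(i),   i,j = 1..p.
Substitute the sample gammas (Toeplitz matrix and right-hand side of size 1):
  Gamma_p = [[1.0136]]
  r_p     = [0.1176]
With p = 1 this is the single equation gamma(0) phi_1 = gamma(1):
  phi_hat_1 = gamma(1) / gamma(0) = 0.1176 / 1.0136 = 0.1160.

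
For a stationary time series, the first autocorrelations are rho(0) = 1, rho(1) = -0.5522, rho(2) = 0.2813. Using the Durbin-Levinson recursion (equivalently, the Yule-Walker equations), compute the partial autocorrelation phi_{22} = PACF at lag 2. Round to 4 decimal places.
\phi_{22} = -0.0340

The PACF at lag k is phi_{kk}, the last component of the solution
to the Yule-Walker system G_k phi = r_k where
  (G_k)_{ij} = rho(|i - j|), (r_k)_i = rho(i), i,j = 1..k.
Equivalently, Durbin-Levinson gives phi_{kk} iteratively:
  phi_{11} = rho(1)
  phi_{kk} = [rho(k) - sum_{j=1..k-1} phi_{k-1,j} rho(k-j)]
            / [1 - sum_{j=1..k-1} phi_{k-1,j} rho(j)],
  phi_{k,j} = phi_{k-1,j} - phi_{kk} phi_{k-1,k-j},  j = 1..k-1.
Step k = 1:
  phi_11 = rho(1) = -0.5522.
Step k = 2:
  phi_22 = [rho(2) - phi_11 rho(1)] / [1 - phi_11 rho(1)] = [0.2813 - (-0.5522)(-0.5522)] / [1 - (-0.5522)(-0.5522)]
         = -0.02362484 / 0.69507516 = -0.034.
Therefore phi_{22} = -0.0340.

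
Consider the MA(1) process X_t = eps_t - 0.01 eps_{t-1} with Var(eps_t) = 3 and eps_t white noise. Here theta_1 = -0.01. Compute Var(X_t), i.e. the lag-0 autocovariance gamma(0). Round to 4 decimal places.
\gamma(0) = 3.0003

For an MA(q) process X_t = eps_t + sum_i theta_i eps_{t-i} with
Var(eps_t) = sigma^2, the variance is
  gamma(0) = sigma^2 * (1 + sum_i theta_i^2).
  sum_i theta_i^2 = (-0.01)^2 = 0.0001.
  gamma(0) = 3 * (1 + 0.0001) = 3 * 1.0001 = 3.0003.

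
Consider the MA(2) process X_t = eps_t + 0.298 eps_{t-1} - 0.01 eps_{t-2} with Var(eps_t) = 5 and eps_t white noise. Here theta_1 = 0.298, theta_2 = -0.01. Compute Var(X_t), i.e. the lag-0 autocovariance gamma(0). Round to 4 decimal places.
\gamma(0) = 5.4445

For an MA(q) process X_t = eps_t + sum_i theta_i eps_{t-i} with
Var(eps_t) = sigma^2, the variance is
  gamma(0) = sigma^2 * (1 + sum_i theta_i^2).
  sum_i theta_i^2 = (0.298)^2 + (-0.01)^2 = 0.088804 + 0.0001 = 0.088904.
  gamma(0) = 5 * (1 + 0.088904) = 5 * 1.088904 = 5.44452, which rounds to 5.4445.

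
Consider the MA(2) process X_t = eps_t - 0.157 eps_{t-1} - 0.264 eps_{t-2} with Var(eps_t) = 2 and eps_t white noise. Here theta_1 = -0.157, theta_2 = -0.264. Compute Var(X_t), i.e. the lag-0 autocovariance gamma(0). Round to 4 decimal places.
\gamma(0) = 2.1887

For an MA(q) process X_t = eps_t + sum_i theta_i eps_{t-i} with
Var(eps_t) = sigma^2, the variance is
  gamma(0) = sigma^2 * (1 + sum_i theta_i^2).
  sum_i theta_i^2 = (-0.157)^2 + (-0.264)^2 = 0.024649 + 0.069696 = 0.094345.
  gamma(0) = 2 * (1 + 0.094345) = 2 * 1.094345 = 2.18869, which rounds to 2.1887.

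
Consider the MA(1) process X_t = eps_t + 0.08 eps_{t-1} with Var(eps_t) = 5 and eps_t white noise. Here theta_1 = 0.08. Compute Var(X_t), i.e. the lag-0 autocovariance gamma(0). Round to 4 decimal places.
\gamma(0) = 5.0320

For an MA(q) process X_t = eps_t + sum_i theta_i eps_{t-i} with
Var(eps_t) = sigma^2, the variance is
  gamma(0) = sigma^2 * (1 + sum_i theta_i^2).
  sum_i theta_i^2 = (0.08)^2 = 0.0064.
  gamma(0) = 5 * (1 + 0.0064) = 5 * 1.0064 = 5.032, which rounds to 5.0320.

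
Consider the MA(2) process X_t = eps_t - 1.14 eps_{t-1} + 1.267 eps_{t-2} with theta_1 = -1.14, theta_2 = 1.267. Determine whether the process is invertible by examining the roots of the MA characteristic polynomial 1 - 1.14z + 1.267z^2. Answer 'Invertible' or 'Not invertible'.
\text{Not invertible}

The MA(q) characteristic polynomial is P(z) = 1 - 1.14z + 1.267z^2.
Invertibility requires all roots to lie outside the unit circle, i.e. |z| > 1 for every root.
Set 1 + (-1.14) z + (1.267) z^2 = 0, i.e. a z^2 + b z + c = 0 with a = 1.267, b = -1.14, c = 1.
Discriminant D = b^2 - 4ac = (-1.14)^2 - 4*(1.267)*1 = 1.2996 - (5.068) = -3.7684.
D < 0, so the roots are the complex-conjugate pair z = (-b +/- i sqrt(-D)) / (2a) = 0.4499 +/- 0.7661i.
For a conjugate pair |z|^2 = z * conj(z) = (product of roots) = c/a = 1/(1.267) = 0.789266, so |z| = sqrt(0.789266) = 0.8884 for both roots.
Moduli of all roots: 0.8884, 0.8884.
All moduli strictly greater than 1? No.
Verdict: Not invertible.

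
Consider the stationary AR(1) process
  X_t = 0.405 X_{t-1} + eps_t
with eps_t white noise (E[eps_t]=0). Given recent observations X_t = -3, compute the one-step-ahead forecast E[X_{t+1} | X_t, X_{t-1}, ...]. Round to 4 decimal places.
E[X_{t+1} \mid \mathcal F_t] = -1.2150

For an AR(p) model X_t = c + sum_i phi_i X_{t-i} + eps_t, the
one-step-ahead conditional mean is
  E[X_{t+1} | X_t, ...] = c + sum_i phi_i X_{t+1-i}.
Substitute known values:
  E[X_{t+1} | ...] = (0.405) * (-3)
                   = -1.2150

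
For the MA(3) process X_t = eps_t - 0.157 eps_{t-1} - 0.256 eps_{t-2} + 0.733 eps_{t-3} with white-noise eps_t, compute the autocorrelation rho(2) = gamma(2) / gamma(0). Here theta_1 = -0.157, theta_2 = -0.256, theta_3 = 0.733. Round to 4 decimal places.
\rho(2) = -0.2280

For an MA(q) process with theta_0 = 1, the autocovariance is
  gamma(k) = sigma^2 * sum_{i=0..q-k} theta_i * theta_{i+k},
and rho(k) = gamma(k) / gamma(0). Sigma^2 cancels.
  numerator   = (1)*(-0.256) + (-0.157)*(0.733) = -0.371081.
  denominator = (1)^2 + (-0.157)^2 + (-0.256)^2 + (0.733)^2 = 1.627474.
  rho(2) = -0.371081 / 1.627474 = -0.2280.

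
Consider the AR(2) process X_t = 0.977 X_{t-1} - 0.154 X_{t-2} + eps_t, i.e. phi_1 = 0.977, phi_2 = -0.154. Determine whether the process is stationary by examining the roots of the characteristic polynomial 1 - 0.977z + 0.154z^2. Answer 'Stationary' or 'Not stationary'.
\text{Stationary}

The AR(p) characteristic polynomial is P(z) = 1 - 0.977z + 0.154z^2.
Stationarity requires all roots to lie outside the unit circle, i.e. |z| > 1 for every root.
Set 1 + (-0.977) z + (0.154) z^2 = 0, i.e. a z^2 + b z + c = 0 with a = 0.154, b = -0.977, c = 1.
Discriminant D = b^2 - 4ac = (-0.977)^2 - 4*(0.154)*1 = 0.954529 - (0.616) = 0.338529.
D >= 0, so the roots are real: z = (-b +/- sqrt(D)) / (2a) = (0.977 +/- 0.581832) / (0.308).
  z_1 = (0.977 + 0.581832) / (0.308) = 5.0611,   |z_1| = 5.0611.
  z_2 = (0.977 - 0.581832) / (0.308) = 1.283,   |z_2| = 1.283.
Moduli of all roots: 5.0611, 1.2830.
All moduli strictly greater than 1? Yes.
Verdict: Stationary.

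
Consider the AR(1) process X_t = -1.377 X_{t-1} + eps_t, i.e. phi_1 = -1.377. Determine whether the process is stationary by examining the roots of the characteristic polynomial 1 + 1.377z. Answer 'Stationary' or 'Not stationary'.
\text{Not stationary}

The AR(p) characteristic polynomial is P(z) = 1 + 1.377z.
Stationarity requires all roots to lie outside the unit circle, i.e. |z| > 1 for every root.
This is linear in z: 1 + (1.377) z = 0  =>  z = -1/(1.377) = -0.726216,  |z| = 0.726216.
Moduli of all roots: 0.7262.
All moduli strictly greater than 1? No.
Verdict: Not stationary.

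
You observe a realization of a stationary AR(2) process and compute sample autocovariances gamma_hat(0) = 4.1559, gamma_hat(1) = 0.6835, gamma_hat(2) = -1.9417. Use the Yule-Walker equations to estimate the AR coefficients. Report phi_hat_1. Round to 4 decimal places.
\hat\phi_{1} = 0.2480

The Yule-Walker equations for an AR(p) process read, in matrix form,
  Gamma_p phi = r_p,   with   (Gamma_p)_{ij} = gamma(|i - j|),
                       (r_p)_i = gamma(i),   i,j = 1..p.
Substitute the sample gammas (Toeplitz matrix and right-hand side of size 2):
  Gamma_p = [[4.1559, 0.6835], [0.6835, 4.1559]]
  r_p     = [0.6835, -1.9417]
Written out:
  4.1559 phi_1 + 0.6835 phi_2 = 0.6835
  0.6835 phi_1 + 4.1559 phi_2 = -1.9417
Solve by Cramer's rule:
  det = gamma(0)^2 - gamma(1)^2 = (4.1559)^2 - (0.6835)^2 = 17.27150481 - 0.46717225 = 16.80433256
  phi_hat_1 = [gamma(1) gamma(0) - gamma(1) gamma(2)] / det = [(0.6835)(4.1559) - (0.6835)(-1.9417)] / 16.80433256 = 4.1677096 / 16.80433256 = 0.248
  phi_hat_2 = [gamma(0) gamma(2) - gamma(1)^2] / det = [(4.1559)(-1.9417) - (0.6835)^2] / 16.80433256 = -8.53668328 / 16.80433256 = -0.508
So phi_hat = [0.2480, -0.5080].
Therefore phi_hat_1 = 0.2480.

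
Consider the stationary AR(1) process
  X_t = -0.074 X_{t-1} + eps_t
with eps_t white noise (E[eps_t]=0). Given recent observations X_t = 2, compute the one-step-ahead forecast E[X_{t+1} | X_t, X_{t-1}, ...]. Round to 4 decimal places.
E[X_{t+1} \mid \mathcal F_t] = -0.1480

For an AR(p) model X_t = c + sum_i phi_i X_{t-i} + eps_t, the
one-step-ahead conditional mean is
  E[X_{t+1} | X_t, ...] = c + sum_i phi_i X_{t+1-i}.
Substitute known values:
  E[X_{t+1} | ...] = (-0.074) * (2)
                   = -0.1480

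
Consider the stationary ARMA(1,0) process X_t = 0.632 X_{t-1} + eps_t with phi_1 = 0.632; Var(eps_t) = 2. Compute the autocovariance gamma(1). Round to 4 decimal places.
\gamma(1) = 2.1046

Multiply the model equation by X_{t-k} and take expectations. With theta_0 = psi_0 = 1 and psi_j the MA(infinity) weights, this gives
  gamma(k) - sum_i phi_i gamma(k-i) = c_k,
  c_k = sigma^2 * sum_{j=k..q} theta_j psi_{j-k}   (c_k = 0 for k > q),
using gamma(-m) = gamma(m).
Pure AR (q = 0): c_0 = sigma^2 = 2, c_k = 0 for k >= 1.
Equations for k = 0 and k = 1 (AR order 1):
  gamma(0) = phi_1 gamma(1) + c_0
  gamma(1) = phi_1 gamma(0) + c_1
Substituting the second into the first: gamma(0) (1 - phi_1^2) = c_0 + phi_1 c_1, so
  gamma(0) = c_0 / (1 - phi_1^2) = 2 / (1 - (0.632)^2) = 2 / 0.600576 = 3.330136.
  gamma(1) = phi_1 gamma(0) = (0.632)(3.330136) = 2.104646.
Therefore gamma(1) = 2.1046 (to 4 decimal places).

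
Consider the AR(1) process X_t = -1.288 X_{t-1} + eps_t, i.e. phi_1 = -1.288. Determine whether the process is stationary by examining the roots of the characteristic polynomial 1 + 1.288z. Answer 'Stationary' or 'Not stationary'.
\text{Not stationary}

The AR(p) characteristic polynomial is P(z) = 1 + 1.288z.
Stationarity requires all roots to lie outside the unit circle, i.e. |z| > 1 for every root.
This is linear in z: 1 + (1.288) z = 0  =>  z = -1/(1.288) = -0.776398,  |z| = 0.776398.
Moduli of all roots: 0.7764.
All moduli strictly greater than 1? No.
Verdict: Not stationary.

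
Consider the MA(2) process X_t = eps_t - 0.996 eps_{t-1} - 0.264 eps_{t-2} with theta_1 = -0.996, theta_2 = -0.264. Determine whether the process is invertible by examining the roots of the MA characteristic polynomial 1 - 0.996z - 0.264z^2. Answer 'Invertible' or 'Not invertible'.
\text{Not invertible}

The MA(q) characteristic polynomial is P(z) = 1 - 0.996z - 0.264z^2.
Invertibility requires all roots to lie outside the unit circle, i.e. |z| > 1 for every root.
Set 1 + (-0.996) z + (-0.264) z^2 = 0, i.e. a z^2 + b z + c = 0 with a = -0.264, b = -0.996, c = 1.
Discriminant D = b^2 - 4ac = (-0.996)^2 - 4*(-0.264)*1 = 0.992016 - (-1.056) = 2.048016.
D >= 0, so the roots are real: z = (-b +/- sqrt(D)) / (2a) = (0.996 +/- 1.431089) / (-0.528).
  z_1 = (0.996 + 1.431089) / (-0.528) = -4.5968,   |z_1| = 4.5968.
  z_2 = (0.996 - 1.431089) / (-0.528) = 0.824,   |z_2| = 0.824.
Moduli of all roots: 4.5968, 0.8240.
All moduli strictly greater than 1? No.
Verdict: Not invertible.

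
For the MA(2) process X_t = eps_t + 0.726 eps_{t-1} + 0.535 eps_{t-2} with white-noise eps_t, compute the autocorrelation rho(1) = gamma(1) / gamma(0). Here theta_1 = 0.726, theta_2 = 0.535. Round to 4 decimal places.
\rho(1) = 0.6146

For an MA(q) process with theta_0 = 1, the autocovariance is
  gamma(k) = sigma^2 * sum_{i=0..q-k} theta_i * theta_{i+k},
and rho(k) = gamma(k) / gamma(0). Sigma^2 cancels.
  numerator   = (1)*(0.726) + (0.726)*(0.535) = 1.11441.
  denominator = (1)^2 + (0.726)^2 + (0.535)^2 = 1.813301.
  rho(1) = 1.11441 / 1.813301 = 0.6146.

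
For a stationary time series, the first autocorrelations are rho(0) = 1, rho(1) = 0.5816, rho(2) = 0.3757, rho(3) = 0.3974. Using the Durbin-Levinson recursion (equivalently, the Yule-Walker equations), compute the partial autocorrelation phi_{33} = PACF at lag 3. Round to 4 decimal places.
\phi_{33} = 0.2401

The PACF at lag k is phi_{kk}, the last component of the solution
to the Yule-Walker system G_k phi = r_k where
  (G_k)_{ij} = rho(|i - j|), (r_k)_i = rho(i), i,j = 1..k.
Equivalently, Durbin-Levinson gives phi_{kk} iteratively:
  phi_{11} = rho(1)
  phi_{kk} = [rho(k) - sum_{j=1..k-1} phi_{k-1,j} rho(k-j)]
            / [1 - sum_{j=1..k-1} phi_{k-1,j} rho(j)],
  phi_{k,j} = phi_{k-1,j} - phi_{kk} phi_{k-1,k-j},  j = 1..k-1.
Step k = 1:
  phi_11 = rho(1) = 0.5816.
Step k = 2:
  phi_22 = [rho(2) - phi_11 rho(1)] / [1 - phi_11 rho(1)] = [0.3757 - (0.5816)(0.5816)] / [1 - (0.5816)(0.5816)]
         = 0.03744144 / 0.66174144 = 0.05658.
  Update: phi_21 = phi_11 - phi_22 phi_11 = 0.5816 - (0.05658)(0.5816) = 0.548693.
Step k = 3:
  phi_33 = [rho(3) - phi_21 rho(2) - phi_22 rho(1)] / [1 - phi_21 rho(1) - phi_22 rho(2)]
    numerator   = 0.3974 - (0.548693)(0.3757) - (0.05658)(0.5816) = 0.15834902
    denominator = 1 - (0.548693)(0.5816) - (0.05658)(0.3757) = 0.659623
  phi_33 = 0.15834902 / 0.659623 = 0.2401.
Therefore phi_{33} = 0.2401.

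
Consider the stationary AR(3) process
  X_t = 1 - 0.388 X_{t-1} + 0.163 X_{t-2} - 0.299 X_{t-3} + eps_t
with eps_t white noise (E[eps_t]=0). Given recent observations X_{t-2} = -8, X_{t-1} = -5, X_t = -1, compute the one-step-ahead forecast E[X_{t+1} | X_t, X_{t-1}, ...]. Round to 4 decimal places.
E[X_{t+1} \mid \mathcal F_t] = 2.9650

For an AR(p) model X_t = c + sum_i phi_i X_{t-i} + eps_t, the
one-step-ahead conditional mean is
  E[X_{t+1} | X_t, ...] = c + sum_i phi_i X_{t+1-i}.
Substitute known values:
  E[X_{t+1} | ...] = 1 + (-0.388) * (-1) + (0.163) * (-5) + (-0.299) * (-8)
                   = 2.9650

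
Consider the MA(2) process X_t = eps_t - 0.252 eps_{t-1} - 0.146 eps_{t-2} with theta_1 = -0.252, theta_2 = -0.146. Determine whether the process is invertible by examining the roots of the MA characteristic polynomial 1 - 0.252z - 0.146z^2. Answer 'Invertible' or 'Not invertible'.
\text{Invertible}

The MA(q) characteristic polynomial is P(z) = 1 - 0.252z - 0.146z^2.
Invertibility requires all roots to lie outside the unit circle, i.e. |z| > 1 for every root.
Set 1 + (-0.252) z + (-0.146) z^2 = 0, i.e. a z^2 + b z + c = 0 with a = -0.146, b = -0.252, c = 1.
Discriminant D = b^2 - 4ac = (-0.252)^2 - 4*(-0.146)*1 = 0.063504 - (-0.584) = 0.647504.
D >= 0, so the roots are real: z = (-b +/- sqrt(D)) / (2a) = (0.252 +/- 0.804676) / (-0.292).
  z_1 = (0.252 + 0.804676) / (-0.292) = -3.6188,   |z_1| = 3.6188.
  z_2 = (0.252 - 0.804676) / (-0.292) = 1.8927,   |z_2| = 1.8927.
Moduli of all roots: 3.6188, 1.8927.
All moduli strictly greater than 1? Yes.
Verdict: Invertible.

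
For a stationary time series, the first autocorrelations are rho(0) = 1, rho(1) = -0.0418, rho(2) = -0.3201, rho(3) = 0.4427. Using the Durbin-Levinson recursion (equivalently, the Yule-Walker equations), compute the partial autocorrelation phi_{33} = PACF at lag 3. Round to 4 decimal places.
\phi_{33} = 0.4601

The PACF at lag k is phi_{kk}, the last component of the solution
to the Yule-Walker system G_k phi = r_k where
  (G_k)_{ij} = rho(|i - j|), (r_k)_i = rho(i), i,j = 1..k.
Equivalently, Durbin-Levinson gives phi_{kk} iteratively:
  phi_{11} = rho(1)
  phi_{kk} = [rho(k) - sum_{j=1..k-1} phi_{k-1,j} rho(k-j)]
            / [1 - sum_{j=1..k-1} phi_{k-1,j} rho(j)],
  phi_{k,j} = phi_{k-1,j} - phi_{kk} phi_{k-1,k-j},  j = 1..k-1.
Step k = 1:
  phi_11 = rho(1) = -0.0418.
Step k = 2:
  phi_22 = [rho(2) - phi_11 rho(1)] / [1 - phi_11 rho(1)] = [-0.3201 - (-0.0418)(-0.0418)] / [1 - (-0.0418)(-0.0418)]
         = -0.32184724 / 0.99825276 = -0.322411.
  Update: phi_21 = phi_11 - phi_22 phi_11 = -0.0418 - (-0.322411)(-0.0418) = -0.055277.
Step k = 3:
  phi_33 = [rho(3) - phi_21 rho(2) - phi_22 rho(1)] / [1 - phi_21 rho(1) - phi_22 rho(2)]
    numerator   = 0.4427 - (-0.055277)(-0.3201) - (-0.322411)(-0.0418) = 0.41152915
    denominator = 1 - (-0.055277)(-0.0418) - (-0.322411)(-0.3201) = 0.89448581
  phi_33 = 0.41152915 / 0.89448581 = 0.4601.
Therefore phi_{33} = 0.4601.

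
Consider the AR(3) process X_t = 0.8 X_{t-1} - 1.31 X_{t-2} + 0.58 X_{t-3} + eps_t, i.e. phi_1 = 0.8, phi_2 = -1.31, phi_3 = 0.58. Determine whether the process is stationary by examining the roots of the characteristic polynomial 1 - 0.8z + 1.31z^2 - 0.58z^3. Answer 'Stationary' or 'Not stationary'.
\text{Not stationary}

The AR(p) characteristic polynomial is P(z) = 1 - 0.8z + 1.31z^2 - 0.58z^3.
Stationarity requires all roots to lie outside the unit circle, i.e. |z| > 1 for every root.
Degree 3: look for a simple real root z0 first, then factor out (1 - z/z0) and solve the remaining quadratic.
Testing z0 = 2: P(2) = 1 + (-0.8)(2) + (1.31)(2)^2 + (-0.58)(2)^3
  = 1 + (-1.6) + (5.24) + (-4.64) = 0.  So z_0 = 2 is a root, |z_0| = 2.
Divide out the factor (1 - 0.5 z) = (1 - z/z0) (since 1/z0 = 0.5):
  P(z) = (1 - 0.5 z)(1 + (-0.3) z + (1.16) z^2)
  [check: z-coef -0.3 - (0.5) = -0.8; z^2-coef 1.16 - (0.5)(-0.3) = 1.31; z^3-coef -(0.5)(1.16) = -0.58.]
Remaining roots from the quadratic factor 1 + (-0.3) z + (1.16) z^2:
  Set 1 + (-0.3) z + (1.16) z^2 = 0, i.e. a z^2 + b z + c = 0 with a = 1.16, b = -0.3, c = 1.
  Discriminant D = b^2 - 4ac = (-0.3)^2 - 4*(1.16)*1 = 0.09 - (4.64) = -4.55.
  D < 0, so the roots are the complex-conjugate pair z = (-b +/- i sqrt(-D)) / (2a) = 0.1293 +/- 0.9194i.
  For a conjugate pair |z|^2 = z * conj(z) = (product of roots) = c/a = 1/(1.16) = 0.862069, so |z| = sqrt(0.862069) = 0.9285 for both roots.
Moduli of all roots: 2.0000, 0.9285, 0.9285.
All moduli strictly greater than 1? No.
Verdict: Not stationary.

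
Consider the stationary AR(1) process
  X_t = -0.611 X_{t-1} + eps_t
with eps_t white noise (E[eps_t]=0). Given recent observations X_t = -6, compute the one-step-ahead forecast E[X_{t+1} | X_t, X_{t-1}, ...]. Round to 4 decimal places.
E[X_{t+1} \mid \mathcal F_t] = 3.6660

For an AR(p) model X_t = c + sum_i phi_i X_{t-i} + eps_t, the
one-step-ahead conditional mean is
  E[X_{t+1} | X_t, ...] = c + sum_i phi_i X_{t+1-i}.
Substitute known values:
  E[X_{t+1} | ...] = (-0.611) * (-6)
                   = 3.6660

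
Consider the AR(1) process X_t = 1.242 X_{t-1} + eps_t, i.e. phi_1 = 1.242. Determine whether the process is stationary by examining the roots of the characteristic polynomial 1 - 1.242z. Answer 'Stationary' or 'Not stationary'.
\text{Not stationary}

The AR(p) characteristic polynomial is P(z) = 1 - 1.242z.
Stationarity requires all roots to lie outside the unit circle, i.e. |z| > 1 for every root.
This is linear in z: 1 + (-1.242) z = 0  =>  z = -1/(-1.242) = 0.805153,  |z| = 0.805153.
Moduli of all roots: 0.8052.
All moduli strictly greater than 1? No.
Verdict: Not stationary.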